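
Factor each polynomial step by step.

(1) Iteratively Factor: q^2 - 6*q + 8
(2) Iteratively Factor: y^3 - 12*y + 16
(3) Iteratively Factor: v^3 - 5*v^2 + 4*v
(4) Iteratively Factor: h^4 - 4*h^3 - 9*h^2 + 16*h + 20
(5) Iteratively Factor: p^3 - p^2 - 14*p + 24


(1) = (q - 2)*(q - 4)
(2) = (y - 2)*(y^2 + 2*y - 8) = (y - 2)^2*(y + 4)
(3) = (v)*(v^2 - 5*v + 4) = v*(v - 4)*(v - 1)
(4) = (h + 1)*(h^3 - 5*h^2 - 4*h + 20) = (h - 5)*(h + 1)*(h^2 - 4) = (h - 5)*(h + 1)*(h + 2)*(h - 2)
(5) = (p - 3)*(p^2 + 2*p - 8) = (p - 3)*(p - 2)*(p + 4)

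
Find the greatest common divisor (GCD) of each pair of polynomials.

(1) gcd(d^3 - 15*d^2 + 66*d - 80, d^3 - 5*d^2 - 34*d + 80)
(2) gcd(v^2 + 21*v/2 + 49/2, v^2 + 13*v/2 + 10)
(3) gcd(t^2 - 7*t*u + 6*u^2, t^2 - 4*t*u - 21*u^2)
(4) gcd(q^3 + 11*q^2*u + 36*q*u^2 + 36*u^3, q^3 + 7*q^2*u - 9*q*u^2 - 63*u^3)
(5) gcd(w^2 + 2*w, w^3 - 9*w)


(1) = d^2 - 10*d + 16
(2) = 1
(3) = gcd((t - 6*u)*(t - u), (t - 7*u)*(t + 3*u)) = 1
(4) = gcd((q + 2*u)*(q + 3*u)*(q + 6*u), (q - 3*u)*(q + 3*u)*(q + 7*u)) = q + 3*u
(5) = gcd(w*(w + 2), w*(w - 3)*(w + 3)) = w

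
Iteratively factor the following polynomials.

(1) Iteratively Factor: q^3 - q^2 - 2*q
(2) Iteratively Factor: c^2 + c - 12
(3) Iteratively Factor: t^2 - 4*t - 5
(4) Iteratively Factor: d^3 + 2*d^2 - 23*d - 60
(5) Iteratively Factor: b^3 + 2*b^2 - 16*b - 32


(1) = (q - 2)*(q^2 + q) = (q - 2)*(q + 1)*(q)
(2) = (c - 3)*(c + 4)
(3) = (t - 5)*(t + 1)
(4) = (d + 4)*(d^2 - 2*d - 15) = (d - 5)*(d + 4)*(d + 3)
(5) = (b + 2)*(b^2 - 16) = (b - 4)*(b + 2)*(b + 4)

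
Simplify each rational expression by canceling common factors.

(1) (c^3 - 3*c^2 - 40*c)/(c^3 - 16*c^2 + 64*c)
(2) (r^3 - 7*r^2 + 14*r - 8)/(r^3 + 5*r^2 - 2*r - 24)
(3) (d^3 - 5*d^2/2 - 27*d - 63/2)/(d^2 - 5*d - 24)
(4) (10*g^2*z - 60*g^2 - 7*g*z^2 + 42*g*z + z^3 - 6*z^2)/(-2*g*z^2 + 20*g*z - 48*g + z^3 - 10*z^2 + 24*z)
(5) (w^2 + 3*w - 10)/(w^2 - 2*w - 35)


(1) = (c + 5)/(c - 8)
(2) = (r^2 - 5*r + 4)/(r^2 + 7*r + 12)
(3) = (2*d^2 - 11*d - 21)/(2*d - 16)
(4) = (-5*g + z)/(z - 4)
(5) = (w - 2)/(w - 7)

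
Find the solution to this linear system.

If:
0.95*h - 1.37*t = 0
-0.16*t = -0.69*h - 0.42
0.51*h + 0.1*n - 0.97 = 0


Then:
h = -0.73
n = 13.40
t = -0.50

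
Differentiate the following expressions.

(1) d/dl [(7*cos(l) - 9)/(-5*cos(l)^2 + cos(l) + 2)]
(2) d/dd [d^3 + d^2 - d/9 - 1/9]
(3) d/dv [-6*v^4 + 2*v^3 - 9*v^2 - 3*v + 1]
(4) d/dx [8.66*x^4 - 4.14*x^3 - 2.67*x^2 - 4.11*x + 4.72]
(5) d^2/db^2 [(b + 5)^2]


(1) = (35*sin(l)^2 + 90*cos(l) - 58)*sin(l)/(-5*cos(l)^2 + cos(l) + 2)^2
(2) = 3*d^2 + 2*d - 1/9
(3) = -24*v^3 + 6*v^2 - 18*v - 3
(4) = 34.64*x^3 - 12.42*x^2 - 5.34*x - 4.11
(5) = 2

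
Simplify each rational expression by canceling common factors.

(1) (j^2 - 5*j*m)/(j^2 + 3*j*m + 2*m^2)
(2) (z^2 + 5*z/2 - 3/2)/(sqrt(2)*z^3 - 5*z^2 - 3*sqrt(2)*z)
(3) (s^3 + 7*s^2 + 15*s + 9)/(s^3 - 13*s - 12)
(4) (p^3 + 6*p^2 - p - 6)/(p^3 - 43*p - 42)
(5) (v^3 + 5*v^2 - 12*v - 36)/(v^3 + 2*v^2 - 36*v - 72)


(1) = (j^2 - 5*j*m)/(j^2 + 3*j*m + 2*m^2)
(2) = (2*z^2 + 5*z - 3)/(2*sqrt(2)*z^3 - 10*z^2 - 6*sqrt(2)*z)
(3) = (s + 3)/(s - 4)
(4) = (p - 1)/(p - 7)
(5) = (v - 3)/(v - 6)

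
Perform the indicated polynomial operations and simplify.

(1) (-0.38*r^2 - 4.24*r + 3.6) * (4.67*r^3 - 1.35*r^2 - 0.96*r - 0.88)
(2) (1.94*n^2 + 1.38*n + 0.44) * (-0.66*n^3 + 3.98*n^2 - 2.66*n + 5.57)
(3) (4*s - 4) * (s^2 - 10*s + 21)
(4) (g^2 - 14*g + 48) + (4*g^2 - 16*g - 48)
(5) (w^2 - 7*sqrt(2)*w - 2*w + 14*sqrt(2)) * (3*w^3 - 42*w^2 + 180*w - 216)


(1) = -1.7746*r^5 - 19.2878*r^4 + 22.9008*r^3 - 0.4552*r^2 + 0.2752*r - 3.168
(2) = -1.2804*n^5 + 6.8104*n^4 + 0.0416*n^3 + 8.8862*n^2 + 6.5162*n + 2.4508
(3) = 4*s^3 - 44*s^2 + 124*s - 84
(4) = 5*g^2 - 30*g
(5) = 3*w^5 - 48*w^4 - 21*sqrt(2)*w^4 + 264*w^3 + 336*sqrt(2)*w^3 - 1848*sqrt(2)*w^2 - 576*w^2 + 432*w + 4032*sqrt(2)*w - 3024*sqrt(2)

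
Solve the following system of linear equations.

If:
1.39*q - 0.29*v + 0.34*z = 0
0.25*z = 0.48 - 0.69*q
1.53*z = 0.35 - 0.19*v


Then:
q = 0.77
v = 3.45
z = -0.20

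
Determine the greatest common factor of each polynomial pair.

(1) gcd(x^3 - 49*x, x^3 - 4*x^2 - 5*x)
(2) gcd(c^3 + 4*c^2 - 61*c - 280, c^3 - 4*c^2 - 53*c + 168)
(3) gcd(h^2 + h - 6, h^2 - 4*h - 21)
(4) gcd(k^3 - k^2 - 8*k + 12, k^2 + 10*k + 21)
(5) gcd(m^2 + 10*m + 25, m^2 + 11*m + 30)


(1) = gcd(x*(x - 7)*(x + 7), x*(x - 5)*(x + 1)) = x
(2) = gcd((c - 8)*(c + 5)*(c + 7), (c - 8)*(c - 3)*(c + 7)) = c^2 - c - 56
(3) = gcd((h - 2)*(h + 3), (h - 7)*(h + 3)) = h + 3
(4) = k + 3
(5) = gcd((m + 5)^2, (m + 5)*(m + 6)) = m + 5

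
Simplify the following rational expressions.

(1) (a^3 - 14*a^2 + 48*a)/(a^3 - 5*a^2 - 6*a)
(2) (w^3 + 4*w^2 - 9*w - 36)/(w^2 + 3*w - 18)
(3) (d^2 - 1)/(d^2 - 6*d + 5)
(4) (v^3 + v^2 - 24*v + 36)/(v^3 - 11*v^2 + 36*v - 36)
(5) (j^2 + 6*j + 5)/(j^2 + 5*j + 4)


(1) = (a - 8)/(a + 1)
(2) = (w^2 + 7*w + 12)/(w + 6)
(3) = (d + 1)/(d - 5)
(4) = (v + 6)/(v - 6)
(5) = (j + 5)/(j + 4)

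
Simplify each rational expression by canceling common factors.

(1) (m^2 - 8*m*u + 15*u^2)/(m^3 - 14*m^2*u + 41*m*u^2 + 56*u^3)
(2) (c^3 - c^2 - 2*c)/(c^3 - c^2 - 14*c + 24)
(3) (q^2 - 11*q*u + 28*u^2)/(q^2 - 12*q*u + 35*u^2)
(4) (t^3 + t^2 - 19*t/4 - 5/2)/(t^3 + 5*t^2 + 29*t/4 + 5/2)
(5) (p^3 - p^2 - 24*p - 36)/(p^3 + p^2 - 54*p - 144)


(1) = (m^2 - 8*m*u + 15*u^2)/(m^3 - 14*m^2*u + 41*m*u^2 + 56*u^3)
(2) = (c^2 + c)/(c^2 + c - 12)
(3) = (q - 4*u)/(q - 5*u)
(4) = (t - 2)/(t + 2)
(5) = (p^2 - 4*p - 12)/(p^2 - 2*p - 48)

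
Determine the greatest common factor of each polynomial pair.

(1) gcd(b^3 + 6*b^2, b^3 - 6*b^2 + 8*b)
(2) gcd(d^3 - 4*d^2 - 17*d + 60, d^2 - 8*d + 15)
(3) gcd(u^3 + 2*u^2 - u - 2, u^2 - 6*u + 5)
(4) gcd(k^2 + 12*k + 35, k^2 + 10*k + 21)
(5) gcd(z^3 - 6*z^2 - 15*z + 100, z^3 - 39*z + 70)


(1) = b
(2) = d^2 - 8*d + 15
(3) = gcd((u - 1)*(u + 1)*(u + 2), (u - 5)*(u - 1)) = u - 1
(4) = gcd((k + 5)*(k + 7), (k + 3)*(k + 7)) = k + 7
(5) = z - 5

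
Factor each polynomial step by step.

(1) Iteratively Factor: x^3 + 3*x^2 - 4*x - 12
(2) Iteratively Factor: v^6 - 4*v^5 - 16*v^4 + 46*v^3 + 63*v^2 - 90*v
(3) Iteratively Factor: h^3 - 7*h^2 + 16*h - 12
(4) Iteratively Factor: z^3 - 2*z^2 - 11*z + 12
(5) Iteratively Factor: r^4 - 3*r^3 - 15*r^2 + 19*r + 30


(1) = (x + 2)*(x^2 + x - 6) = (x - 2)*(x + 2)*(x + 3)
(2) = (v - 5)*(v^5 + v^4 - 11*v^3 - 9*v^2 + 18*v) = (v - 5)*(v - 1)*(v^4 + 2*v^3 - 9*v^2 - 18*v) = (v - 5)*(v - 1)*(v + 3)*(v^3 - v^2 - 6*v) = (v - 5)*(v - 3)*(v - 1)*(v + 3)*(v^2 + 2*v) = (v - 5)*(v - 3)*(v - 1)*(v + 2)*(v + 3)*(v)
(3) = (h - 2)*(h^2 - 5*h + 6) = (h - 2)^2*(h - 3)
(4) = (z - 1)*(z^2 - z - 12) = (z - 1)*(z + 3)*(z - 4)
(5) = (r - 2)*(r^3 - r^2 - 17*r - 15) = (r - 2)*(r + 3)*(r^2 - 4*r - 5) = (r - 2)*(r + 1)*(r + 3)*(r - 5)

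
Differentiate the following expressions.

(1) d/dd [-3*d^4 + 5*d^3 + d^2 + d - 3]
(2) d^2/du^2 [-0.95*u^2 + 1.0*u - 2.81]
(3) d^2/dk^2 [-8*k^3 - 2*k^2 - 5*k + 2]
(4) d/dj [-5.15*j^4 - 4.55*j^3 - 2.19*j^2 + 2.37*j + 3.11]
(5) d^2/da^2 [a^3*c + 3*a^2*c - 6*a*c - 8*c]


(1) = -12*d^3 + 15*d^2 + 2*d + 1
(2) = -1.90000000000000
(3) = -48*k - 4
(4) = -20.6*j^3 - 13.65*j^2 - 4.38*j + 2.37
(5) = 6*c*(a + 1)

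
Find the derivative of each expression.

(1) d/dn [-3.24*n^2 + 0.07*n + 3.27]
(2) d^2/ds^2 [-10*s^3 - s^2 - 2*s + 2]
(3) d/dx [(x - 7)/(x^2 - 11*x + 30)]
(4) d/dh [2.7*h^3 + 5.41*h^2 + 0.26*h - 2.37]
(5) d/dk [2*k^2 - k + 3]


(1) = 0.07 - 6.48*n
(2) = -60*s - 2
(3) = (x^2 - 11*x - (x - 7)*(2*x - 11) + 30)/(x^2 - 11*x + 30)^2
(4) = 8.1*h^2 + 10.82*h + 0.26
(5) = 4*k - 1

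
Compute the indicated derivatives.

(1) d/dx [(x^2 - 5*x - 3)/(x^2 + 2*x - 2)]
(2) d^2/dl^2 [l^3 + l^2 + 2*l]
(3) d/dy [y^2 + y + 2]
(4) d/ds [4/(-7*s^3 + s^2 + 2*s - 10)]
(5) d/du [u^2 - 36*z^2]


(1) = (7*x^2 + 2*x + 16)/(x^4 + 4*x^3 - 8*x + 4)
(2) = 6*l + 2
(3) = 2*y + 1
(4) = 4*(21*s^2 - 2*s - 2)/(7*s^3 - s^2 - 2*s + 10)^2
(5) = 2*u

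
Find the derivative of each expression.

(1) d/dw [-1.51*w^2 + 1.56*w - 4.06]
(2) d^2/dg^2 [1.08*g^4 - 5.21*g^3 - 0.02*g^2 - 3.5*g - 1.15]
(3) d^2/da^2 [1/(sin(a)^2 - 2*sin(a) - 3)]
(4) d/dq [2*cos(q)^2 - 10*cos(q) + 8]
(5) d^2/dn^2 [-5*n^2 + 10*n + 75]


(1) = 1.56 - 3.02*w
(2) = 12.96*g^2 - 31.26*g - 0.04
(3) = (6*sin(a) + 4*cos(a)^2 - 18)*cos(a)^2/(-sin(a)^2 + 2*sin(a) + 3)^3
(4) = 2*(5 - 2*cos(q))*sin(q)
(5) = -10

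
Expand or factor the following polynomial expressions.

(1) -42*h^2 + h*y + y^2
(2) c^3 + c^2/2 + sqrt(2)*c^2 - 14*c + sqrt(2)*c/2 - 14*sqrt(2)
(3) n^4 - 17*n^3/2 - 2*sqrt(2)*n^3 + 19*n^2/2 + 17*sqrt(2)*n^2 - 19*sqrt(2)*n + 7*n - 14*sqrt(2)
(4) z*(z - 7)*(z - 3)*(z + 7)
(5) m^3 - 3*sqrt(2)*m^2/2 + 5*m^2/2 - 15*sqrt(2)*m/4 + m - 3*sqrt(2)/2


(1) = (-6*h + y)*(7*h + y)
(2) = (c - 7/2)*(c + 4)*(c + sqrt(2))
(3) = (n - 7)*(n - 2)*(n + 1/2)*(n - 2*sqrt(2))
(4) = z^4 - 3*z^3 - 49*z^2 + 147*z
(5) = (m + 1/2)*(m + 2)*(m - 3*sqrt(2)/2)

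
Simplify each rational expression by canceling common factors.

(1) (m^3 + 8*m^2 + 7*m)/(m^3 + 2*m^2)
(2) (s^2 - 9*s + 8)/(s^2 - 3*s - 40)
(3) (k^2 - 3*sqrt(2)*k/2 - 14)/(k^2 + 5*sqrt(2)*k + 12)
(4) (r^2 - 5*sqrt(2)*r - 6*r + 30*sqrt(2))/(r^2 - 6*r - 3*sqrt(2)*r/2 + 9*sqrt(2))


(1) = (m^2 + 8*m + 7)/(m^2 + 2*m)
(2) = (s - 1)/(s + 5)
(3) = (2*k - 7*sqrt(2))/(2*k + 6*sqrt(2))
(4) = (2*r - 10*sqrt(2))/(2*r - 3*sqrt(2))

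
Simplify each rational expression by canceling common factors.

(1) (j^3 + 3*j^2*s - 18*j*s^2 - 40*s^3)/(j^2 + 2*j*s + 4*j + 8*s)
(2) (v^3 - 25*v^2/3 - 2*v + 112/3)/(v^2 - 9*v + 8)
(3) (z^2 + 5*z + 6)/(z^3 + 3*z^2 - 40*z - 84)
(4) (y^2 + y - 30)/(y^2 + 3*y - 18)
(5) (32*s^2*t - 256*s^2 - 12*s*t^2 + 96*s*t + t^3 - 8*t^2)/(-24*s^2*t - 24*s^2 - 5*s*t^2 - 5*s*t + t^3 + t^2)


(1) = (j^2 + j*s - 20*s^2)/(j + 4)
(2) = (3*v^2 - v - 14)/(3*v - 3)
(3) = (z + 3)/(z^2 + z - 42)
(4) = (y - 5)/(y - 3)
(5) = (-4*s*t + 32*s + t^2 - 8*t)/(3*s*t + 3*s + t^2 + t)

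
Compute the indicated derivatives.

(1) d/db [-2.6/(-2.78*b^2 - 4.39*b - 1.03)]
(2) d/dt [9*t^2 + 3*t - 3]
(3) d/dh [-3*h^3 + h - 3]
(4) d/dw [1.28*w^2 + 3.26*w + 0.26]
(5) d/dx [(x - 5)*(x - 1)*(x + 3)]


(1) = (-14.456*b - 11.414)/(2.78*b^2 + 4.39*b + 1.03)^2
(2) = 18*t + 3
(3) = 1 - 9*h^2
(4) = 2.56*w + 3.26
(5) = 3*x^2 - 6*x - 13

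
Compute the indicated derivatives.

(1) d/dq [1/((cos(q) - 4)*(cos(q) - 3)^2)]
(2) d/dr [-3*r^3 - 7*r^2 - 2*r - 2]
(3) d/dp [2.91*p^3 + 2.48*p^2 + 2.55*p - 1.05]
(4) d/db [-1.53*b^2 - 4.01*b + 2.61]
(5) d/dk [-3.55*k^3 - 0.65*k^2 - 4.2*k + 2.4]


(1) = (3*cos(q) - 11)*sin(q)/((cos(q) - 4)^2*(cos(q) - 3)^3)
(2) = -9*r^2 - 14*r - 2
(3) = 8.73*p^2 + 4.96*p + 2.55
(4) = -3.06*b - 4.01
(5) = -10.65*k^2 - 1.3*k - 4.2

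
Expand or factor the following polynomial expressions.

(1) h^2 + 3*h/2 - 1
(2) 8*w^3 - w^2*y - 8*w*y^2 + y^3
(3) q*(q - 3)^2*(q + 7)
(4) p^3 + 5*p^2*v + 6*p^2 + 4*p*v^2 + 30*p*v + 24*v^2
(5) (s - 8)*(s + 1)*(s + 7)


(1) = (h - 1/2)*(h + 2)
(2) = (-8*w + y)*(-w + y)*(w + y)
(3) = q^4 + q^3 - 33*q^2 + 63*q
(4) = (p + 6)*(p + v)*(p + 4*v)
(5) = s^3 - 57*s - 56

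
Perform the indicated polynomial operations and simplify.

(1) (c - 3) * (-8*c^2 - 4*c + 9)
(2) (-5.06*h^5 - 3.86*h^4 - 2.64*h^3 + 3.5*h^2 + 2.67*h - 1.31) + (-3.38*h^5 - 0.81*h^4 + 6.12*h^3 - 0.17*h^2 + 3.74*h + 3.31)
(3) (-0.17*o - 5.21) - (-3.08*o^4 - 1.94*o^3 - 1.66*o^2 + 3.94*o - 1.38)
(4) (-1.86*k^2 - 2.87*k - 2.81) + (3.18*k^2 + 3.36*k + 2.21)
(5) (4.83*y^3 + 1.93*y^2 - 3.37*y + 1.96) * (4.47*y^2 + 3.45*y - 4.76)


(1) = -8*c^3 + 20*c^2 + 21*c - 27
(2) = -8.44*h^5 - 4.67*h^4 + 3.48*h^3 + 3.33*h^2 + 6.41*h + 2.0
(3) = 3.08*o^4 + 1.94*o^3 + 1.66*o^2 - 4.11*o - 3.83
(4) = 1.32*k^2 + 0.49*k - 0.6
(5) = 21.5901*y^5 + 25.2906*y^4 - 31.3962*y^3 - 12.0521*y^2 + 22.8032*y - 9.3296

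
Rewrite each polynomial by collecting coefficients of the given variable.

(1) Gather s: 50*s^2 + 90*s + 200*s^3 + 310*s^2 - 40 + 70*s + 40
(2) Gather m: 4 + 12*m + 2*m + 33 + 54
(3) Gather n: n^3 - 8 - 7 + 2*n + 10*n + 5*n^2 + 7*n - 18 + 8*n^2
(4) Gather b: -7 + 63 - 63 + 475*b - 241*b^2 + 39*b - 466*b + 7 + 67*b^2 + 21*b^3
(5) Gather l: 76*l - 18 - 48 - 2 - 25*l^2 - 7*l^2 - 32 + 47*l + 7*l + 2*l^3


(1) = 200*s^3 + 360*s^2 + 160*s
(2) = 14*m + 91
(3) = n^3 + 13*n^2 + 19*n - 33
(4) = 21*b^3 - 174*b^2 + 48*b
(5) = 2*l^3 - 32*l^2 + 130*l - 100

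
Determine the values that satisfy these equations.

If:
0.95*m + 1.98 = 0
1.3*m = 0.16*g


Then:
g = -16.93
m = -2.08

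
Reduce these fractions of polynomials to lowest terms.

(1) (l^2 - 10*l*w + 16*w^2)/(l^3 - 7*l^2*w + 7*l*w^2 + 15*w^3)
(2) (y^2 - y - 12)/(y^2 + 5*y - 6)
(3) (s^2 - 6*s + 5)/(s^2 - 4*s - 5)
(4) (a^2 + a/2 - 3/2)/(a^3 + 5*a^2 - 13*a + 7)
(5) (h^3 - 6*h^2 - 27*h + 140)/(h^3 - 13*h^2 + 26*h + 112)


(1) = (l^2 - 10*l*w + 16*w^2)/(l^3 - 7*l^2*w + 7*l*w^2 + 15*w^3)
(2) = (y^2 - y - 12)/(y^2 + 5*y - 6)
(3) = (s - 1)/(s + 1)
(4) = (2*a + 3)/(2*a^2 + 12*a - 14)
(5) = (h^2 + h - 20)/(h^2 - 6*h - 16)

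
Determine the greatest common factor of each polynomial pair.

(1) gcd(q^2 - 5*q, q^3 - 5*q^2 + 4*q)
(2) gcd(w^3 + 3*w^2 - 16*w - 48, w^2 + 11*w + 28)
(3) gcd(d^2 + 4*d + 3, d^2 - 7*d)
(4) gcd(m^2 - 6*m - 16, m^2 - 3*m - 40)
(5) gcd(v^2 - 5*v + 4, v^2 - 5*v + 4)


(1) = gcd(q*(q - 5), q*(q - 4)*(q - 1)) = q
(2) = gcd((w - 4)*(w + 3)*(w + 4), (w + 4)*(w + 7)) = w + 4
(3) = gcd((d + 1)*(d + 3), d*(d - 7)) = 1
(4) = m - 8
(5) = v^2 - 5*v + 4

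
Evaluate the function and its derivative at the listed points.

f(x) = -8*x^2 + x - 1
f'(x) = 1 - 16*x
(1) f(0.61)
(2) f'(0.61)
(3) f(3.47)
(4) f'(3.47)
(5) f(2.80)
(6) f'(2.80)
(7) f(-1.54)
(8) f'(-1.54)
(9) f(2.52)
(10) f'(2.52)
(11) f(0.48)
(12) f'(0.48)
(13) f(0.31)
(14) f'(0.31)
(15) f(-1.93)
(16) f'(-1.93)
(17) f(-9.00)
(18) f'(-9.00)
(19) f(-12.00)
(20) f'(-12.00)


(1) = -3.37
(2) = -8.76
(3) = -93.86
(4) = -54.52
(5) = -60.92
(6) = -43.80
(7) = -21.51
(8) = 25.64
(9) = -49.28
(10) = -39.32
(11) = -2.36
(12) = -6.68
(13) = -1.46
(14) = -3.96
(15) = -32.73
(16) = 31.88
(17) = -658.00
(18) = 145.00
(19) = -1165.00
(20) = 193.00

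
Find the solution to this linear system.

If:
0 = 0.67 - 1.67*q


Then:
q = 0.40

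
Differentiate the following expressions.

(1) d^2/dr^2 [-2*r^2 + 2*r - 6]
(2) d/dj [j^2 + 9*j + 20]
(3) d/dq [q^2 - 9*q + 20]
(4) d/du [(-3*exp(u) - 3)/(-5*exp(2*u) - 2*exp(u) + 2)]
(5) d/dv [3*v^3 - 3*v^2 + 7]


(1) = -4
(2) = 2*j + 9
(3) = 2*q - 9
(4) = (-6*(exp(u) + 1)*(5*exp(u) + 1) + 15*exp(2*u) + 6*exp(u) - 6)*exp(u)/(5*exp(2*u) + 2*exp(u) - 2)^2
(5) = 3*v*(3*v - 2)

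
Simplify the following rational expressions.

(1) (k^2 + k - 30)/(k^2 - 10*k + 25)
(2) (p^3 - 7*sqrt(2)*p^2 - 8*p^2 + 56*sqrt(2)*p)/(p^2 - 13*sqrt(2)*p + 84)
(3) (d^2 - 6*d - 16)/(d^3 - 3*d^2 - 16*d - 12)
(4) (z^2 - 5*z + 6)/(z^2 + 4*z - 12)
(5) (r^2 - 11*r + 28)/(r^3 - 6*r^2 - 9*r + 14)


(1) = (k + 6)/(k - 5)
(2) = (p^2 - 8*p)/(p - 6*sqrt(2))
(3) = (d - 8)/(d^2 - 5*d - 6)
(4) = (z - 3)/(z + 6)
(5) = (r - 4)/(r^2 + r - 2)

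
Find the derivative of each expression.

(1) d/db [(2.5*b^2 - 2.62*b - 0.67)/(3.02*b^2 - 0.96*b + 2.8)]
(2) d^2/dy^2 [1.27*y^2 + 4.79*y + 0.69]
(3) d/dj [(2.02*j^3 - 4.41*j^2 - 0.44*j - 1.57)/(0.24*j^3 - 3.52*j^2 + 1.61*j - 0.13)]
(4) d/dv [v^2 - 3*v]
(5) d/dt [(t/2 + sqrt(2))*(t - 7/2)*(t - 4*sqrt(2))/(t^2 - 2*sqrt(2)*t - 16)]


(1) = (5.5124*b^2 + 18.0468*b - 7.9792)/(9.1204*b^4 - 5.7984*b^3 + 17.8336*b^2 - 5.376*b + 7.84)
(2) = 2.54000000000000
(3) = (-6.052*j^4 + 6.7156*j^3 - 8.3063*j^2 - 9.9062*j + 2.5849)/(0.0576*j^6 - 1.6896*j^5 + 13.1632*j^4 - 11.3968*j^3 + 3.5073*j^2 - 0.4186*j + 0.0169)
(4) = 2*v - 3
(5) = 1/2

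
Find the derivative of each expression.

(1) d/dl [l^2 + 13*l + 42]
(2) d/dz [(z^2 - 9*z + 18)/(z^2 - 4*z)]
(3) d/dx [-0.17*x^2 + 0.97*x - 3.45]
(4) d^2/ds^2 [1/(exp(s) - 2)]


(1) = 2*l + 13
(2) = (5*z^2 - 36*z + 72)/(z^2*(z^2 - 8*z + 16))
(3) = 0.97 - 0.34*x
(4) = (exp(s) + 2)*exp(s)/(exp(s) - 2)^3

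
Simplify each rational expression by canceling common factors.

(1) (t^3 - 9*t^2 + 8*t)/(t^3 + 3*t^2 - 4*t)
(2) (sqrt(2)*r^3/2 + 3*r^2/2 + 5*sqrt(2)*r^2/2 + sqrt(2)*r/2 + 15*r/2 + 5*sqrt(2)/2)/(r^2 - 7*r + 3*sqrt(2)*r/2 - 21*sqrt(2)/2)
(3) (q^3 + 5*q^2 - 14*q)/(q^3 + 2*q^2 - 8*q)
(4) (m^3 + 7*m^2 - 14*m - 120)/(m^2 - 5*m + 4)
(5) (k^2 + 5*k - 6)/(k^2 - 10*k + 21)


(1) = (t - 8)/(t + 4)
(2) = (2*sqrt(2)*r^3 + r^2*(6 + 10*sqrt(2)) + r*(2*sqrt(2) + 30) + 10*sqrt(2))/(4*r^2 + r*(-28 + 6*sqrt(2)) - 42*sqrt(2))
(3) = (q + 7)/(q + 4)
(4) = (m^2 + 11*m + 30)/(m - 1)
(5) = (k^2 + 5*k - 6)/(k^2 - 10*k + 21)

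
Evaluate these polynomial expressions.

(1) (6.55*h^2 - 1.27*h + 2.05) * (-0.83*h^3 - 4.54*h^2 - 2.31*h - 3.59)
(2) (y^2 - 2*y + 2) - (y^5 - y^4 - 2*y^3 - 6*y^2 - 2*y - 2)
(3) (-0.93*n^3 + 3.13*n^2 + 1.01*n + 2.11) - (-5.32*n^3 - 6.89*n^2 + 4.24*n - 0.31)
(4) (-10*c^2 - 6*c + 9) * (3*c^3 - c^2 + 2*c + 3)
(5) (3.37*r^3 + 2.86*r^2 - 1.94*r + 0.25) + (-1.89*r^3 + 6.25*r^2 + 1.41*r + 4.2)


(1) = -5.4365*h^5 - 28.6829*h^4 - 11.0662*h^3 - 29.8878*h^2 - 0.1762*h - 7.3595
(2) = -y^5 + y^4 + 2*y^3 + 7*y^2 + 4
(3) = 4.39*n^3 + 10.02*n^2 - 3.23*n + 2.42
(4) = -30*c^5 - 8*c^4 + 13*c^3 - 51*c^2 + 27
(5) = 1.48*r^3 + 9.11*r^2 - 0.53*r + 4.45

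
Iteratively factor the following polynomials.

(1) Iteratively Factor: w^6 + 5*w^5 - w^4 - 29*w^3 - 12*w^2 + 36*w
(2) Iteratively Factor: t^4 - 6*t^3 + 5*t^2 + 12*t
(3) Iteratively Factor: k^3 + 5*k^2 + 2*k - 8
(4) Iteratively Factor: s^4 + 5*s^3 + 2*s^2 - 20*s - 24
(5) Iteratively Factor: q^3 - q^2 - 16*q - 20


(1) = (w - 1)*(w^5 + 6*w^4 + 5*w^3 - 24*w^2 - 36*w) = (w - 1)*(w + 2)*(w^4 + 4*w^3 - 3*w^2 - 18*w) = (w - 1)*(w + 2)*(w + 3)*(w^3 + w^2 - 6*w) = (w - 2)*(w - 1)*(w + 2)*(w + 3)*(w^2 + 3*w) = (w - 2)*(w - 1)*(w + 2)*(w + 3)^2*(w)
(2) = (t - 4)*(t^3 - 2*t^2 - 3*t) = t*(t - 4)*(t^2 - 2*t - 3) = t*(t - 4)*(t - 3)*(t + 1)
(3) = (k - 1)*(k^2 + 6*k + 8) = (k - 1)*(k + 4)*(k + 2)
(4) = (s + 3)*(s^3 + 2*s^2 - 4*s - 8) = (s + 2)*(s + 3)*(s^2 - 4) = (s - 2)*(s + 2)*(s + 3)*(s + 2)
(5) = (q + 2)*(q^2 - 3*q - 10) = (q + 2)^2*(q - 5)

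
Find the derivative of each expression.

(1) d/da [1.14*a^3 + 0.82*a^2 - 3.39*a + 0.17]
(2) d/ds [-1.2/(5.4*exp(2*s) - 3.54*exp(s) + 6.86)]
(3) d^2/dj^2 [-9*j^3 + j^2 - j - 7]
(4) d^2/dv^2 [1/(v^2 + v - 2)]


(1) = 3.42*a^2 + 1.64*a - 3.39
(2) = (12.96*exp(s) - 4.248)*exp(s)/(5.4*exp(2*s) - 3.54*exp(s) + 6.86)^2
(3) = 2 - 54*j
(4) = 2*(-v^2 - v + (2*v + 1)^2 + 2)/(v^2 + v - 2)^3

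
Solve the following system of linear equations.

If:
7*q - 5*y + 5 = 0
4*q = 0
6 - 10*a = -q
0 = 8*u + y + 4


Then:
a = 3/5
q = 0
u = -5/8
y = 1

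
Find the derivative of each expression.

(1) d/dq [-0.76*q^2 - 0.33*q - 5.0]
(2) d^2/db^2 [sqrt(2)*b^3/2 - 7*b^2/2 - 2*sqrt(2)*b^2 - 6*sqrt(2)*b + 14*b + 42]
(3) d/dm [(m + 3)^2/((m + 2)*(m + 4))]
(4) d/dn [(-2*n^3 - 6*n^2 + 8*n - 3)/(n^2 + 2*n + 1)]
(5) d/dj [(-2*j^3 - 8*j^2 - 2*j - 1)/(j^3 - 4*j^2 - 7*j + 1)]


(1) = -1.52*q - 0.33
(2) = 3*sqrt(2)*b - 7 - 4*sqrt(2)
(3) = 2*(-m - 3)/(m^4 + 12*m^3 + 52*m^2 + 96*m + 64)
(4) = 2*(-n^3 - 3*n^2 - 10*n + 7)/(n^3 + 3*n^2 + 3*n + 1)
(5) = (16*j^4 + 32*j^3 + 45*j^2 - 24*j - 9)/(j^6 - 8*j^5 + 2*j^4 + 58*j^3 + 41*j^2 - 14*j + 1)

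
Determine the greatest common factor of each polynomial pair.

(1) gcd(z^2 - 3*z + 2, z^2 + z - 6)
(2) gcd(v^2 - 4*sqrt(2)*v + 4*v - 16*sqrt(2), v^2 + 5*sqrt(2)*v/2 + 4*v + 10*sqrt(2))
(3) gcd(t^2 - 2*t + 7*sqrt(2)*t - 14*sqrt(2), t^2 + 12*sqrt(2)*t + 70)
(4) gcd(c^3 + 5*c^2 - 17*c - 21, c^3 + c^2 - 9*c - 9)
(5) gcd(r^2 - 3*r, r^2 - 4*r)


(1) = z - 2
(2) = gcd((v + 4)*(v - 4*sqrt(2)), (v + 4)*(v + 5*sqrt(2)/2)) = v + 4
(3) = t + 7*sqrt(2)
(4) = gcd((c - 3)*(c + 1)*(c + 7), (c - 3)*(c + 1)*(c + 3)) = c^2 - 2*c - 3
(5) = gcd(r*(r - 3), r*(r - 4)) = r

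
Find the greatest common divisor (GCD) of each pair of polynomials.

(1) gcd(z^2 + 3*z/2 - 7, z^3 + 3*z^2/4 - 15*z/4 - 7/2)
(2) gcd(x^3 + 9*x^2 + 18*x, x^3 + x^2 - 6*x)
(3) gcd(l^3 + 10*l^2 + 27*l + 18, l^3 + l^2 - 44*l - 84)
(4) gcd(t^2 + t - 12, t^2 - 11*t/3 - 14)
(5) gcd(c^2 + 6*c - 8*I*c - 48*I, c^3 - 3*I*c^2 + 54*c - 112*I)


(1) = gcd((z - 2)*(z + 7/2), (z - 2)*(z + 1)*(z + 7/4)) = z - 2
(2) = gcd(x*(x + 3)*(x + 6), x*(x - 2)*(x + 3)) = x^2 + 3*x
(3) = gcd((l + 1)*(l + 3)*(l + 6), (l - 7)*(l + 2)*(l + 6)) = l + 6
(4) = 1
(5) = c - 8*I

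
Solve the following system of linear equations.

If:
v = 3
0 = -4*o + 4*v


Then:
o = 3
v = 3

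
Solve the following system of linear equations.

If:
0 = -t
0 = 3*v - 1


Then:
t = 0
v = 1/3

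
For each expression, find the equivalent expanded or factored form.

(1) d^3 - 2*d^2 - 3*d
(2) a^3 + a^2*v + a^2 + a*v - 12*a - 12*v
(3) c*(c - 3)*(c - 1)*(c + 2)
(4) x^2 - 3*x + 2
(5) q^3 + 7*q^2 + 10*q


(1) = d*(d - 3)*(d + 1)
(2) = (a - 3)*(a + 4)*(a + v)
(3) = c^4 - 2*c^3 - 5*c^2 + 6*c
(4) = (x - 2)*(x - 1)
(5) = q*(q + 2)*(q + 5)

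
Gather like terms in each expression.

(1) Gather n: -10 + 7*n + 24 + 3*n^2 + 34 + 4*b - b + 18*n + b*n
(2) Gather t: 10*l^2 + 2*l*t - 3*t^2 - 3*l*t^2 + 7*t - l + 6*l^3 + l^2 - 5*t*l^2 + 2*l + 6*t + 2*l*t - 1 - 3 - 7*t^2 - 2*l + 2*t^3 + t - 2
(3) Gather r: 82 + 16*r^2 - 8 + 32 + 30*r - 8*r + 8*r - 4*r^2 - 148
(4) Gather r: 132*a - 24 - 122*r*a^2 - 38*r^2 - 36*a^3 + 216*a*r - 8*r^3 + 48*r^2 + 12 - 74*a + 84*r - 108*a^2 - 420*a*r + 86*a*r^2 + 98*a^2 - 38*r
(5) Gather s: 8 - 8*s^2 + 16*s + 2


(1) = 3*b + 3*n^2 + n*(b + 25) + 48
(2) = 6*l^3 + 11*l^2 - l + 2*t^3 + t^2*(-3*l - 10) + t*(-5*l^2 + 4*l + 14) - 6
(3) = 12*r^2 + 30*r - 42
(4) = -36*a^3 - 10*a^2 + 58*a - 8*r^3 + r^2*(86*a + 10) + r*(-122*a^2 - 204*a + 46) - 12
(5) = -8*s^2 + 16*s + 10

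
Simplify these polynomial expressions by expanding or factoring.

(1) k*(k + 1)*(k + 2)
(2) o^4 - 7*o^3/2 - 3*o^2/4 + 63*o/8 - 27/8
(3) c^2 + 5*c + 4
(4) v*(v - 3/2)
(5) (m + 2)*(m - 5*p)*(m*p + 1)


(1) = k^3 + 3*k^2 + 2*k
(2) = (o - 3)*(o - 3/2)*(o - 1/2)*(o + 3/2)
(3) = (c + 1)*(c + 4)
(4) = v^2 - 3*v/2
(5) = m^3*p - 5*m^2*p^2 + 2*m^2*p + m^2 - 10*m*p^2 - 5*m*p + 2*m - 10*p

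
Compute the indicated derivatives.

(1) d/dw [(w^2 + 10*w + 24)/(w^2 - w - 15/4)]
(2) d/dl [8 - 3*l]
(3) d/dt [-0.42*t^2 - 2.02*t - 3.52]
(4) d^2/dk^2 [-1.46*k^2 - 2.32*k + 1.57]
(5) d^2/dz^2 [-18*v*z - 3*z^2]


(1) = 8*(-22*w^2 - 111*w - 27)/(16*w^4 - 32*w^3 - 104*w^2 + 120*w + 225)
(2) = -3
(3) = -0.84*t - 2.02
(4) = -2.92000000000000
(5) = -6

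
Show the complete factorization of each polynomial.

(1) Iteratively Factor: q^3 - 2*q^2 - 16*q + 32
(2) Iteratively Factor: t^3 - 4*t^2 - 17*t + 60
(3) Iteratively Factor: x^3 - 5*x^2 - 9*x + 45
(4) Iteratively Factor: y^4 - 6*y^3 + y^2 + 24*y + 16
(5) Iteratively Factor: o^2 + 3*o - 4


(1) = (q - 2)*(q^2 - 16) = (q - 2)*(q + 4)*(q - 4)
(2) = (t - 3)*(t^2 - t - 20) = (t - 3)*(t + 4)*(t - 5)
(3) = (x + 3)*(x^2 - 8*x + 15) = (x - 3)*(x + 3)*(x - 5)
(4) = (y - 4)*(y^3 - 2*y^2 - 7*y - 4) = (y - 4)^2*(y^2 + 2*y + 1) = (y - 4)^2*(y + 1)*(y + 1)
(5) = (o + 4)*(o - 1)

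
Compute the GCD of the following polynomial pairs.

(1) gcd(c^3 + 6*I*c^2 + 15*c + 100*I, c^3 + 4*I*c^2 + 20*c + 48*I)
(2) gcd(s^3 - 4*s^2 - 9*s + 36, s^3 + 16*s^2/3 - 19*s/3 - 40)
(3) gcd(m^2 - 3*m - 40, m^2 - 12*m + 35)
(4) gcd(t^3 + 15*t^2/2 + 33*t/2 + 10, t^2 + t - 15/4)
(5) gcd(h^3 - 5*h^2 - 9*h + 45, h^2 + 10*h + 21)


(1) = c - 4*I
(2) = gcd((s - 4)*(s - 3)*(s + 3), (s - 8/3)*(s + 3)*(s + 5)) = s + 3
(3) = 1
(4) = gcd((t + 1)*(t + 5/2)*(t + 4), (t - 3/2)*(t + 5/2)) = t + 5/2
(5) = h + 3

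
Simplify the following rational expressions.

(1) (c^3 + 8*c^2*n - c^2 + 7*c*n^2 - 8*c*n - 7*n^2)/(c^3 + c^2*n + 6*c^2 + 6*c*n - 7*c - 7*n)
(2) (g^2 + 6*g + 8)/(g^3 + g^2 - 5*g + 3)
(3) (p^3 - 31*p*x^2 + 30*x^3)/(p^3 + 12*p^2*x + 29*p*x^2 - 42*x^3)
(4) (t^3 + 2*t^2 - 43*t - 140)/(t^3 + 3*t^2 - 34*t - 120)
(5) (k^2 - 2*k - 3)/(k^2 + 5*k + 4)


(1) = (c + 7*n)/(c + 7)
(2) = (g^2 + 6*g + 8)/(g^3 + g^2 - 5*g + 3)
(3) = (p - 5*x)/(p + 7*x)
(4) = (t - 7)/(t - 6)
(5) = (k - 3)/(k + 4)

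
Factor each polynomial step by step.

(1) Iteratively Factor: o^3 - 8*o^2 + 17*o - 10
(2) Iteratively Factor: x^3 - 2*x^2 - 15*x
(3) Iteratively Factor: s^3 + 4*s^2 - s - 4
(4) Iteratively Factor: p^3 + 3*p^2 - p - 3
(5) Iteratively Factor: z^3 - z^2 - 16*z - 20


(1) = (o - 2)*(o^2 - 6*o + 5) = (o - 2)*(o - 1)*(o - 5)
(2) = (x + 3)*(x^2 - 5*x) = x*(x + 3)*(x - 5)
(3) = (s + 1)*(s^2 + 3*s - 4) = (s + 1)*(s + 4)*(s - 1)
(4) = (p + 3)*(p^2 - 1) = (p + 1)*(p + 3)*(p - 1)
(5) = (z - 5)*(z^2 + 4*z + 4) = (z - 5)*(z + 2)*(z + 2)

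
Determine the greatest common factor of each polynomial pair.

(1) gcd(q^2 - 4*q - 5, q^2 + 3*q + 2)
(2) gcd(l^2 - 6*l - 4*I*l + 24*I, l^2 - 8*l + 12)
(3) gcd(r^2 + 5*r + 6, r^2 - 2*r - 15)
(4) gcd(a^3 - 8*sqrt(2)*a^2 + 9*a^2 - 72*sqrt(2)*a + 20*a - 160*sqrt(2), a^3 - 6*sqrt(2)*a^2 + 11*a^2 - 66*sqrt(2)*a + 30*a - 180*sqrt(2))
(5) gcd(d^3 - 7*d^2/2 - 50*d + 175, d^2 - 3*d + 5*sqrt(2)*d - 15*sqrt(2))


(1) = q + 1
(2) = l - 6
(3) = gcd((r + 2)*(r + 3), (r - 5)*(r + 3)) = r + 3
(4) = gcd((a + 4)*(a + 5)*(a - 8*sqrt(2)), (a + 5)*(a + 6)*(a - 6*sqrt(2))) = a + 5
(5) = d + 5*sqrt(2)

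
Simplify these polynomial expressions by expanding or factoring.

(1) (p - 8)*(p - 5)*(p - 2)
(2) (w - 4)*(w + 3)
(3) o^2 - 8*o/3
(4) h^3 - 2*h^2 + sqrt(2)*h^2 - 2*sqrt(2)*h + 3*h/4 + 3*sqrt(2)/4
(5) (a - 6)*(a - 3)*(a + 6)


(1) = p^3 - 15*p^2 + 66*p - 80
(2) = w^2 - w - 12
(3) = o*(o - 8/3)
(4) = (h - 3/2)*(h - 1/2)*(h + sqrt(2))
(5) = a^3 - 3*a^2 - 36*a + 108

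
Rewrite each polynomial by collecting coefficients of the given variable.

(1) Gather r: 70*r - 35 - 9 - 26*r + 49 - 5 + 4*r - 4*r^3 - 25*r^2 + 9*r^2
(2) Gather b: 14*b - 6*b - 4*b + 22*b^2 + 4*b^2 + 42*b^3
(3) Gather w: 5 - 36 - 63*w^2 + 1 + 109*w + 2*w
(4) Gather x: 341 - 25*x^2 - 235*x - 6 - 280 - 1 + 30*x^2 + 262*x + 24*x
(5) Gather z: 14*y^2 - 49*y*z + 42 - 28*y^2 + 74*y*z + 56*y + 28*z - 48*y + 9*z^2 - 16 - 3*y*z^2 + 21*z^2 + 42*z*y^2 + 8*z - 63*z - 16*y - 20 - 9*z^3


(1) = -4*r^3 - 16*r^2 + 48*r
(2) = 42*b^3 + 26*b^2 + 4*b
(3) = -63*w^2 + 111*w - 30
(4) = 5*x^2 + 51*x + 54
(5) = -14*y^2 - 8*y - 9*z^3 + z^2*(30 - 3*y) + z*(42*y^2 + 25*y - 27) + 6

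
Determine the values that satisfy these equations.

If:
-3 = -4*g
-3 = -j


Then:
g = 3/4
j = 3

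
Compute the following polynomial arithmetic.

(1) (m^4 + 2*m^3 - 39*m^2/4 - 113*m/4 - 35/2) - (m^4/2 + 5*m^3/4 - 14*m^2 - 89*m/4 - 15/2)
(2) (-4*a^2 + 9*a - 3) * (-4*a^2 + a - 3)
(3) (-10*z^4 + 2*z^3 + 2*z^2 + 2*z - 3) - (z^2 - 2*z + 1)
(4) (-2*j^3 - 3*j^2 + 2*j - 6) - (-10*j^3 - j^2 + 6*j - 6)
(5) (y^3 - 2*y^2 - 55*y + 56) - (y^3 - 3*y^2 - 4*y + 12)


(1) = m^4/2 + 3*m^3/4 + 17*m^2/4 - 6*m - 10
(2) = 16*a^4 - 40*a^3 + 33*a^2 - 30*a + 9
(3) = -10*z^4 + 2*z^3 + z^2 + 4*z - 4
(4) = 8*j^3 - 2*j^2 - 4*j
(5) = y^2 - 51*y + 44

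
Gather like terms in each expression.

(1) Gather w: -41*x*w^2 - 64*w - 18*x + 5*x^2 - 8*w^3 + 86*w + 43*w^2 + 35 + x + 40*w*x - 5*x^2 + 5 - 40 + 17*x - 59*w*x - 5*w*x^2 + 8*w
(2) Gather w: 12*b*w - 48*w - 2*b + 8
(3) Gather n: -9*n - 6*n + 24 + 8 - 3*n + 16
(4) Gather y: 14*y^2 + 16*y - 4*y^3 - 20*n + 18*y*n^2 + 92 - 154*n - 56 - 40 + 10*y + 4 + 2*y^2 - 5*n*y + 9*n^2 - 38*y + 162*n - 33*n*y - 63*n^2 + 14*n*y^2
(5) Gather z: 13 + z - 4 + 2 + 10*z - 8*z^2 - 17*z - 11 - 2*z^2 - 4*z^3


(1) = -8*w^3 + w^2*(43 - 41*x) + w*(-5*x^2 - 19*x + 30)
(2) = -2*b + w*(12*b - 48) + 8
(3) = 48 - 18*n
(4) = -54*n^2 - 12*n - 4*y^3 + y^2*(14*n + 16) + y*(18*n^2 - 38*n - 12)
(5) = -4*z^3 - 10*z^2 - 6*z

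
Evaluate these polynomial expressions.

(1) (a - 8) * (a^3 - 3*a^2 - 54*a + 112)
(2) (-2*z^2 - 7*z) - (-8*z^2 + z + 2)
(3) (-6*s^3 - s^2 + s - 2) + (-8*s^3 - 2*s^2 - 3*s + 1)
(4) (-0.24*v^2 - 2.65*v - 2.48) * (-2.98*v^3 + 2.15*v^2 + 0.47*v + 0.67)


(1) = a^4 - 11*a^3 - 30*a^2 + 544*a - 896
(2) = 6*z^2 - 8*z - 2
(3) = -14*s^3 - 3*s^2 - 2*s - 1
(4) = 0.7152*v^5 + 7.381*v^4 + 1.5801*v^3 - 6.7383*v^2 - 2.9411*v - 1.6616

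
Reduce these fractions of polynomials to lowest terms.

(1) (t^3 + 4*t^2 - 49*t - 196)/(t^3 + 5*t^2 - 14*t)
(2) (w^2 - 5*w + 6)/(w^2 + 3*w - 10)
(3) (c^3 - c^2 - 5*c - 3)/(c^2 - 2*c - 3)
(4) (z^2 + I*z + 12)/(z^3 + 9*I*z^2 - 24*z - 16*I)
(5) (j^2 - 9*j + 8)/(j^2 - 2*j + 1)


(1) = (t^2 - 3*t - 28)/(t^2 - 2*t)
(2) = (w - 3)/(w + 5)
(3) = c + 1
(4) = (z - 3*I)/(z^2 + 5*I*z - 4)
(5) = (j - 8)/(j - 1)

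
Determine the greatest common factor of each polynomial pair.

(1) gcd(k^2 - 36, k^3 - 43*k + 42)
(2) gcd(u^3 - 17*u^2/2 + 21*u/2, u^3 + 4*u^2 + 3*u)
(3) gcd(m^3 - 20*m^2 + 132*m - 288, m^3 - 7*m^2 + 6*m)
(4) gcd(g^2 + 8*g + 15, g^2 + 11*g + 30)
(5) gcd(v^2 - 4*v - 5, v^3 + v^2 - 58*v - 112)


(1) = gcd((k - 6)*(k + 6), (k - 6)*(k - 1)*(k + 7)) = k - 6
(2) = u
(3) = gcd((m - 8)*(m - 6)^2, m*(m - 6)*(m - 1)) = m - 6
(4) = gcd((g + 3)*(g + 5), (g + 5)*(g + 6)) = g + 5
(5) = 1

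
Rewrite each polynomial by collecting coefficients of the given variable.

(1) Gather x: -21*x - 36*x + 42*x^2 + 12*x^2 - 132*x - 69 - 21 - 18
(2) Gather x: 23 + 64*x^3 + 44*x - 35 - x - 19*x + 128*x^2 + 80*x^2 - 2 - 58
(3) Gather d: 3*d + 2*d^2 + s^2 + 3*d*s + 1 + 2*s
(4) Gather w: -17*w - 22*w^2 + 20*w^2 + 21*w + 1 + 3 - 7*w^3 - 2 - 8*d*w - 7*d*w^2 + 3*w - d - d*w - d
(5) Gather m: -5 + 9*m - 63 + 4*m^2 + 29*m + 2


(1) = 54*x^2 - 189*x - 108
(2) = 64*x^3 + 208*x^2 + 24*x - 72
(3) = 2*d^2 + d*(3*s + 3) + s^2 + 2*s + 1
(4) = -2*d - 7*w^3 + w^2*(-7*d - 2) + w*(7 - 9*d) + 2
(5) = 4*m^2 + 38*m - 66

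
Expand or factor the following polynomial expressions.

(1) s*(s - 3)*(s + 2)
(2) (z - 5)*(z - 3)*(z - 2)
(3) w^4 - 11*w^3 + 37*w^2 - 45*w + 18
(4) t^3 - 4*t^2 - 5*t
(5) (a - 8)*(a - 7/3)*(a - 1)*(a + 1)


(1) = s^3 - s^2 - 6*s
(2) = z^3 - 10*z^2 + 31*z - 30
(3) = (w - 6)*(w - 3)*(w - 1)^2
(4) = t*(t - 5)*(t + 1)
(5) = a^4 - 31*a^3/3 + 53*a^2/3 + 31*a/3 - 56/3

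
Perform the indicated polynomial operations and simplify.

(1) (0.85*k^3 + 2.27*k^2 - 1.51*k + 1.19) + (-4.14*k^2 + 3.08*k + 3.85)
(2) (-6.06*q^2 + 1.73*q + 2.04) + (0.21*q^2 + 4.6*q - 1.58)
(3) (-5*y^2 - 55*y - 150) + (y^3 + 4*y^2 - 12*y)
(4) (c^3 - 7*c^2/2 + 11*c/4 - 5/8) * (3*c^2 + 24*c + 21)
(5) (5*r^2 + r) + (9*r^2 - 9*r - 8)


(1) = 0.85*k^3 - 1.87*k^2 + 1.57*k + 5.04
(2) = -5.85*q^2 + 6.33*q + 0.46
(3) = y^3 - y^2 - 67*y - 150
(4) = 3*c^5 + 27*c^4/2 - 219*c^3/4 - 75*c^2/8 + 171*c/4 - 105/8
(5) = 14*r^2 - 8*r - 8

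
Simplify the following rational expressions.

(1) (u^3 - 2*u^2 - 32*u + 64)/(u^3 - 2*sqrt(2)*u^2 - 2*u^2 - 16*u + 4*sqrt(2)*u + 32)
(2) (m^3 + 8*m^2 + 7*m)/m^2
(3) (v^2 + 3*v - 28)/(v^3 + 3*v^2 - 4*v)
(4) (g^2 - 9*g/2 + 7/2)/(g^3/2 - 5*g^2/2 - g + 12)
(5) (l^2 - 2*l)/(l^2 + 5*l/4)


(1) = (u + 4*sqrt(2))/(u + 2*sqrt(2))
(2) = (m^2 + 8*m + 7)/m
(3) = (v^2 + 3*v - 28)/(v^3 + 3*v^2 - 4*v)
(4) = (2*g^2 - 9*g + 7)/(g^3 - 5*g^2 - 2*g + 24)
(5) = (4*l - 8)/(4*l + 5)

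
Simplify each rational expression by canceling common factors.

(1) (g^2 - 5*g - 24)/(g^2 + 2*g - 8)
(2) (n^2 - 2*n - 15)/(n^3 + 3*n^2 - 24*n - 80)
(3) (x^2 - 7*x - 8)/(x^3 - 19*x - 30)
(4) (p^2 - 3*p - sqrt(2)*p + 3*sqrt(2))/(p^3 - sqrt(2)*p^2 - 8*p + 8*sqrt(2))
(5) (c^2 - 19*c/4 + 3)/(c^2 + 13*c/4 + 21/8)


(1) = (g^2 - 5*g - 24)/(g^2 + 2*g - 8)
(2) = (n + 3)/(n^2 + 8*n + 16)
(3) = (x^2 - 7*x - 8)/(x^3 - 19*x - 30)
(4) = (p - 3)/(p^2 - 8)
(5) = (8*c^2 - 38*c + 24)/(8*c^2 + 26*c + 21)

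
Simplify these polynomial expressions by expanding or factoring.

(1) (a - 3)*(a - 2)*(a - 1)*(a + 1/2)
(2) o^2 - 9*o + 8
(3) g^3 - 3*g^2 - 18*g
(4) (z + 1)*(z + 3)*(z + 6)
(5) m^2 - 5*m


(1) = a^4 - 11*a^3/2 + 8*a^2 - a/2 - 3
(2) = (o - 8)*(o - 1)
(3) = g*(g - 6)*(g + 3)
(4) = z^3 + 10*z^2 + 27*z + 18
(5) = m*(m - 5)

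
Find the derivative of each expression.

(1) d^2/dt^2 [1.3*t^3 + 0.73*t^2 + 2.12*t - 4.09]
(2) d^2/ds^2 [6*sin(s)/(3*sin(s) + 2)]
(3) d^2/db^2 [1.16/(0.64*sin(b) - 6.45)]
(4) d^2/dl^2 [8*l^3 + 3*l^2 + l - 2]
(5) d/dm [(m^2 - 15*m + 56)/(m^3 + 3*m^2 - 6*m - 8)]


(1) = 7.8*t + 1.46
(2) = 12*(3*sin(s)^2 - 2*sin(s) - 6)/(3*sin(s) + 2)^3
(3) = (-0.475136*sin(b)^2 - 4.78848*sin(b) + 0.950272)/(0.64*sin(b) - 6.45)^3
(4) = 48*l + 6
(5) = (-m^4 + 30*m^3 - 129*m^2 - 352*m + 456)/(m^6 + 6*m^5 - 3*m^4 - 52*m^3 - 12*m^2 + 96*m + 64)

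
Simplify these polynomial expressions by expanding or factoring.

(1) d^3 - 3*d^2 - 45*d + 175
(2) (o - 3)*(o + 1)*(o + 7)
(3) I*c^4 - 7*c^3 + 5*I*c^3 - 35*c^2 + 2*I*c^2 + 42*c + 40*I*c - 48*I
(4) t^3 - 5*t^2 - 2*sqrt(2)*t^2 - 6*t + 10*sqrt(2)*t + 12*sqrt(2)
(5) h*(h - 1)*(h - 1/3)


(1) = (d - 5)^2*(d + 7)
(2) = o^3 + 5*o^2 - 17*o - 21
(3) = (c + 6)*(c - I)*(c + 8*I)*(I*c - I)
(4) = (t - 6)*(t + 1)*(t - 2*sqrt(2))
(5) = h^3 - 4*h^2/3 + h/3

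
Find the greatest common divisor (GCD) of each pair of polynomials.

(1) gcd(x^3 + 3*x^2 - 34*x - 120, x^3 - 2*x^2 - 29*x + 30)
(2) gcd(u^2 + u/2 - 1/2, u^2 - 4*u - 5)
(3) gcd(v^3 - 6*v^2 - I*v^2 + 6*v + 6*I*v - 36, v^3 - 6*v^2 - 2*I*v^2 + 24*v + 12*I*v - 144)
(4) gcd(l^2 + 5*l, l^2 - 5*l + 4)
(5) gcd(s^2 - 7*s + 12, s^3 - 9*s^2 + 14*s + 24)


(1) = x^2 - x - 30
(2) = gcd((u - 1/2)*(u + 1), (u - 5)*(u + 1)) = u + 1
(3) = v - 6
(4) = gcd(l*(l + 5), (l - 4)*(l - 1)) = 1
(5) = s - 4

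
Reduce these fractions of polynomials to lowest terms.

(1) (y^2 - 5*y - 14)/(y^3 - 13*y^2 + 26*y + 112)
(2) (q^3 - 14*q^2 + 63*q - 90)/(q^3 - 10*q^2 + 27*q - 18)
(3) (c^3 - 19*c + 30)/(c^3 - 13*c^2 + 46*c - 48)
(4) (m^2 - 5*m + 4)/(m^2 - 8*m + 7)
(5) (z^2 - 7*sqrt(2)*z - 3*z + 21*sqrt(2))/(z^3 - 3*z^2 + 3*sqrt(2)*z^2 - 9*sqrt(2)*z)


(1) = 1/(y - 8)
(2) = (q - 5)/(q - 1)
(3) = (c + 5)/(c - 8)
(4) = (m - 4)/(m - 7)
(5) = (z - 7*sqrt(2))/(z^2 + 3*sqrt(2)*z)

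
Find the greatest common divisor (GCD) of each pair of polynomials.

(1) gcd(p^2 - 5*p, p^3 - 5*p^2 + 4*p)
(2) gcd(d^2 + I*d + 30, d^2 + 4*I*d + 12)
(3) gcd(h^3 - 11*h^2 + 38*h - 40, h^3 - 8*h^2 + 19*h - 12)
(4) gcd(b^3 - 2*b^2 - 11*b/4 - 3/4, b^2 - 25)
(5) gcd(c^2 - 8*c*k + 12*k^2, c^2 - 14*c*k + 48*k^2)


(1) = p
(2) = d + 6*I
(3) = h - 4
(4) = 1
(5) = gcd((c - 6*k)*(c - 2*k), (c - 8*k)*(c - 6*k)) = c - 6*k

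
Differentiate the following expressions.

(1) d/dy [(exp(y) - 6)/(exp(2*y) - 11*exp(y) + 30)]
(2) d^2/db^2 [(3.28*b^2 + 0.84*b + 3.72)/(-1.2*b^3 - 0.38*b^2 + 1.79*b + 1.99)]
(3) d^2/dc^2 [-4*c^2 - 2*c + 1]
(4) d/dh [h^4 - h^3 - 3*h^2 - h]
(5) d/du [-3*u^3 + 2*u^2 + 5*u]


(1) = -exp(y)/(exp(2*y) - 10*exp(y) + 25)
(2) = (-9.4464*b^6 - 7.2576*b^5 - 108.85248*b^4 - 145.111424*b^3 + 5.767296*b^2 - 41.929344*b - 49.45856)/(1.728*b^9 + 1.6416*b^8 - 7.21296*b^7 - 13.439368*b^6 + 5.314692*b^5 + 28.437726*b^4 + 16.642609*b^3 - 14.613963*b^2 - 21.265737*b - 7.880599)
(3) = -8
(4) = 4*h^3 - 3*h^2 - 6*h - 1
(5) = -9*u^2 + 4*u + 5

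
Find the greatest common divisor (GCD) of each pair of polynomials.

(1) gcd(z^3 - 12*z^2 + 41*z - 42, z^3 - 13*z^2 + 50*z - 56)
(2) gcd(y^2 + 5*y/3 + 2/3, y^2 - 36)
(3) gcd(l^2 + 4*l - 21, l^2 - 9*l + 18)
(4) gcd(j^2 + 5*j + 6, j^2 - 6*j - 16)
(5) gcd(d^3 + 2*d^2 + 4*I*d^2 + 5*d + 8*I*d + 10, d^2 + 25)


(1) = gcd((z - 7)*(z - 3)*(z - 2), (z - 7)*(z - 4)*(z - 2)) = z^2 - 9*z + 14
(2) = 1
(3) = l - 3
(4) = gcd((j + 2)*(j + 3), (j - 8)*(j + 2)) = j + 2
(5) = d + 5*I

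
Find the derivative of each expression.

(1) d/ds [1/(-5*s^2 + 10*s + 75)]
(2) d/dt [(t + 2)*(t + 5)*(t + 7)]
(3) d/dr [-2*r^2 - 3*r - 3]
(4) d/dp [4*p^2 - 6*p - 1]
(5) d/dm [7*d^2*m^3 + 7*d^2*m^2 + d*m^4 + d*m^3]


(1) = 2*(s - 1)/(5*(-s^2 + 2*s + 15)^2)
(2) = 3*t^2 + 28*t + 59
(3) = -4*r - 3
(4) = 8*p - 6
(5) = d*m*(21*d*m + 14*d + 4*m^2 + 3*m)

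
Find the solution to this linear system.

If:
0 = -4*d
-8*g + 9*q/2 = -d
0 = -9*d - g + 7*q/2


Then:
d = 0
g = 0
q = 0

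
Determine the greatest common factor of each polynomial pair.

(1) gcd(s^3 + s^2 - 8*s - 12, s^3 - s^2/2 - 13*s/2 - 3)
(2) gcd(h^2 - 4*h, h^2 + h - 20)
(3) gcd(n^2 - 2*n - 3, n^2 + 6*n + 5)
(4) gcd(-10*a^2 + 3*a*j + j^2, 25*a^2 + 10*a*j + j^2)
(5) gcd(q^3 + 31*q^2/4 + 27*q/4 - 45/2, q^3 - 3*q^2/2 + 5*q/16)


(1) = gcd((s - 3)*(s + 2)^2, (s - 3)*(s + 1/2)*(s + 2)) = s^2 - s - 6
(2) = h - 4
(3) = n + 1
(4) = gcd((-2*a + j)*(5*a + j), (5*a + j)^2) = 5*a + j
(5) = q - 5/4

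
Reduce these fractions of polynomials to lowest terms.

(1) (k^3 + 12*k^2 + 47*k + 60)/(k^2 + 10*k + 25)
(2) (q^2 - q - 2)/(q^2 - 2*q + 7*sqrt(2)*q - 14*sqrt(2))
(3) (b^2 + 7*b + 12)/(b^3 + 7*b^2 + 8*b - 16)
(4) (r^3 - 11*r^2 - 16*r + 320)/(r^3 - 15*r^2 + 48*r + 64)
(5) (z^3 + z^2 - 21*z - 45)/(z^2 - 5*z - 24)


(1) = (k^2 + 7*k + 12)/(k + 5)
(2) = (q + 1)/(q + 7*sqrt(2))
(3) = (b + 3)/(b^2 + 3*b - 4)
(4) = (r + 5)/(r + 1)
(5) = (z^2 - 2*z - 15)/(z - 8)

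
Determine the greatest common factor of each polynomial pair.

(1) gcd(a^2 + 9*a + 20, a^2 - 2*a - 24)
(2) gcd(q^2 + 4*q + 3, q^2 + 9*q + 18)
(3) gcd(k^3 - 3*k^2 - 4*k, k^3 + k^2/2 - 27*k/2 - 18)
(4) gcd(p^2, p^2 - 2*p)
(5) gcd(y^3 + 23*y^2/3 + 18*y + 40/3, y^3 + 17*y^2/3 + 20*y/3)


(1) = a + 4
(2) = q + 3
(3) = gcd(k*(k - 4)*(k + 1), (k - 4)*(k + 3/2)*(k + 3)) = k - 4
(4) = gcd(p^2, p*(p - 2)) = p
(5) = y^2 + 17*y/3 + 20/3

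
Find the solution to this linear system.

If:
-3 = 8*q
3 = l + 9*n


Then:
l = 3 - 9*n
q = -3/8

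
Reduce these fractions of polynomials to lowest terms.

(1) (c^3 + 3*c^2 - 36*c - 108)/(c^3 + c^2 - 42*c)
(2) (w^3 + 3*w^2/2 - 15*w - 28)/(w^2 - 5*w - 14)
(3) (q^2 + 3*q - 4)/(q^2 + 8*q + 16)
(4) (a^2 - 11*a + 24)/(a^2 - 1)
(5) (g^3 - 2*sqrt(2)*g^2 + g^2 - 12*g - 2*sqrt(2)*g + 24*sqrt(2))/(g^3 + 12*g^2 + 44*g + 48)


(1) = (c^2 + 9*c + 18)/(c^2 + 7*c)
(2) = (2*w^2 - w - 28)/(2*w - 14)
(3) = (q - 1)/(q + 4)
(4) = (a^2 - 11*a + 24)/(a^2 - 1)
(5) = (g^2 + g*(-3 - 2*sqrt(2)) + 6*sqrt(2))/(g^2 + 8*g + 12)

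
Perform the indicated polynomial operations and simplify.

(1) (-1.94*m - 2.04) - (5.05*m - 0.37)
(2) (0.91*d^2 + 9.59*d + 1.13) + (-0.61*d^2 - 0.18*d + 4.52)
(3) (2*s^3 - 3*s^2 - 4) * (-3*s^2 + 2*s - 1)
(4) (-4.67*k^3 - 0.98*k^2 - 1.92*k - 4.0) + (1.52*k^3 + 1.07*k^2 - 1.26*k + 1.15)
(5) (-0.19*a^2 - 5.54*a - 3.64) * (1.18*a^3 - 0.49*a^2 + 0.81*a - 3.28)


(1) = -6.99*m - 1.67
(2) = 0.3*d^2 + 9.41*d + 5.65
(3) = -6*s^5 + 13*s^4 - 8*s^3 + 15*s^2 - 8*s + 4
(4) = -3.15*k^3 + 0.09*k^2 - 3.18*k - 2.85
(5) = -0.2242*a^5 - 6.4441*a^4 - 1.7345*a^3 - 2.0806*a^2 + 15.2228*a + 11.9392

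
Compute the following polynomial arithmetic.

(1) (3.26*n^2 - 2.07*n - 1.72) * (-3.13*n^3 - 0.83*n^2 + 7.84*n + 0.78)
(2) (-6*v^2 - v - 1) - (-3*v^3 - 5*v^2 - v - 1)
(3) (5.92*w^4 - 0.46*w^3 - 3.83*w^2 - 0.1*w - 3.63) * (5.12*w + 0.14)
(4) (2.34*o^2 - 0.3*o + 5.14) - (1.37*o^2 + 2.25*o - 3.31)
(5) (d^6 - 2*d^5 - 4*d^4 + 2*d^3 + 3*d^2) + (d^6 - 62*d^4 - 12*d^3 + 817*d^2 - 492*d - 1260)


(1) = -10.2038*n^5 + 3.7733*n^4 + 32.6601*n^3 - 12.2584*n^2 - 15.0994*n - 1.3416
(2) = 3*v^3 - v^2
(3) = 30.3104*w^5 - 1.5264*w^4 - 19.674*w^3 - 1.0482*w^2 - 18.5996*w - 0.5082
(4) = 0.97*o^2 - 2.55*o + 8.45
(5) = 2*d^6 - 2*d^5 - 66*d^4 - 10*d^3 + 820*d^2 - 492*d - 1260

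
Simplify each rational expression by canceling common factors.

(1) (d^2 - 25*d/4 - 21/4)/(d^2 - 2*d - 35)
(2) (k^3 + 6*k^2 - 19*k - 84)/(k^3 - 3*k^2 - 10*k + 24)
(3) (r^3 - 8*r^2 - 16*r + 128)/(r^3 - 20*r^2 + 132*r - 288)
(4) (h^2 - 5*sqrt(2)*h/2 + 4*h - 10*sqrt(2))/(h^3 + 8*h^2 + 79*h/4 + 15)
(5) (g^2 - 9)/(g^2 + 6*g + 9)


(1) = (4*d + 3)/(4*d + 20)
(2) = (k + 7)/(k - 2)
(3) = (r^2 - 16)/(r^2 - 12*r + 36)
(4) = (8*h - 20*sqrt(2))/(8*h^2 + 32*h + 30)
(5) = (g - 3)/(g + 3)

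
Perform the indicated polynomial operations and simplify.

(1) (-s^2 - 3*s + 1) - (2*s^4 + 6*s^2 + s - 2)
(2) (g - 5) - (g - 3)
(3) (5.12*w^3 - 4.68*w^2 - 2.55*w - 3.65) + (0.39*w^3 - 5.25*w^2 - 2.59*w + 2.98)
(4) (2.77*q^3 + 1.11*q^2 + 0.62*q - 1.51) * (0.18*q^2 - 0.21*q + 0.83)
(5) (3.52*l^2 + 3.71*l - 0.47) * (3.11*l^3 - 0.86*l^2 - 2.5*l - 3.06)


(1) = -2*s^4 - 7*s^2 - 4*s + 3
(2) = -2
(3) = 5.51*w^3 - 9.93*w^2 - 5.14*w - 0.67
(4) = 0.4986*q^5 - 0.3819*q^4 + 2.1776*q^3 + 0.5193*q^2 + 0.8317*q - 1.2533
(5) = 10.9472*l^5 + 8.5109*l^4 - 13.4523*l^3 - 19.642*l^2 - 10.1776*l + 1.4382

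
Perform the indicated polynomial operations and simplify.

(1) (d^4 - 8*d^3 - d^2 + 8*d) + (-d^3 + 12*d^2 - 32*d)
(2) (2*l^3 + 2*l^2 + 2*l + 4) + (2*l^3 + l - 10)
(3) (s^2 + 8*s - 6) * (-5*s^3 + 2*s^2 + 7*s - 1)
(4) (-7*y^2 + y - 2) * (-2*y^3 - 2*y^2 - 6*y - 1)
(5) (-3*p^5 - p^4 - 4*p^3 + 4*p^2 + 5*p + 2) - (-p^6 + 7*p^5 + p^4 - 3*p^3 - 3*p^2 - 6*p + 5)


(1) = d^4 - 9*d^3 + 11*d^2 - 24*d
(2) = 4*l^3 + 2*l^2 + 3*l - 6
(3) = -5*s^5 - 38*s^4 + 53*s^3 + 43*s^2 - 50*s + 6
(4) = 14*y^5 + 12*y^4 + 44*y^3 + 5*y^2 + 11*y + 2
(5) = p^6 - 10*p^5 - 2*p^4 - p^3 + 7*p^2 + 11*p - 3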